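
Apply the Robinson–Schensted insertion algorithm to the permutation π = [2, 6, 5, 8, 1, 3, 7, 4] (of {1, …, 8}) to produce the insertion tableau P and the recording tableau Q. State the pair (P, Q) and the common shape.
P = [1, 3, 4] / [2, 5, 7] / [6, 8];  Q = [1, 2, 4] / [3, 6, 7] / [5, 8];  common shape = (3, 3, 2)

Row-insert the values π_1, π_2, … into P one at a time, bumping the leftmost entry strictly greater than the inserted value down to the next row. The recording tableau Q records, in position (i, j), the step at which that cell was added to P.
  Insert 2 (step 1): P = [2];  Q = [1]
  Insert 6 (step 2): P = [2, 6];  Q = [1, 2]
  Insert 5 (step 3): P = [2, 5] / [6];  Q = [1, 2] / [3]
  Insert 8 (step 4): P = [2, 5, 8] / [6];  Q = [1, 2, 4] / [3]
  Insert 1 (step 5): P = [1, 5, 8] / [2] / [6];  Q = [1, 2, 4] / [3] / [5]
  Insert 3 (step 6): P = [1, 3, 8] / [2, 5] / [6];  Q = [1, 2, 4] / [3, 6] / [5]
  Insert 7 (step 7): P = [1, 3, 7] / [2, 5, 8] / [6];  Q = [1, 2, 4] / [3, 6, 7] / [5]
  Insert 4 (step 8): P = [1, 3, 4] / [2, 5, 7] / [6, 8];  Q = [1, 2, 4] / [3, 6, 7] / [5, 8]
Final shape: (3, 3, 2).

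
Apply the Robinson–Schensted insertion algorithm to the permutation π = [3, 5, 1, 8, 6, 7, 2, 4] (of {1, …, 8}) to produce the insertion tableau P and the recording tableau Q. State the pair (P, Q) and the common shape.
P = [1, 2, 4, 7] / [3, 5, 6] / [8];  Q = [1, 2, 4, 6] / [3, 5, 8] / [7];  common shape = (4, 3, 1)

Row-insert the values π_1, π_2, … into P one at a time, bumping the leftmost entry strictly greater than the inserted value down to the next row. The recording tableau Q records, in position (i, j), the step at which that cell was added to P.
  Insert 3 (step 1): P = [3];  Q = [1]
  Insert 5 (step 2): P = [3, 5];  Q = [1, 2]
  Insert 1 (step 3): P = [1, 5] / [3];  Q = [1, 2] / [3]
  Insert 8 (step 4): P = [1, 5, 8] / [3];  Q = [1, 2, 4] / [3]
  Insert 6 (step 5): P = [1, 5, 6] / [3, 8];  Q = [1, 2, 4] / [3, 5]
  Insert 7 (step 6): P = [1, 5, 6, 7] / [3, 8];  Q = [1, 2, 4, 6] / [3, 5]
  Insert 2 (step 7): P = [1, 2, 6, 7] / [3, 5] / [8];  Q = [1, 2, 4, 6] / [3, 5] / [7]
  Insert 4 (step 8): P = [1, 2, 4, 7] / [3, 5, 6] / [8];  Q = [1, 2, 4, 6] / [3, 5, 8] / [7]
Final shape: (4, 3, 1).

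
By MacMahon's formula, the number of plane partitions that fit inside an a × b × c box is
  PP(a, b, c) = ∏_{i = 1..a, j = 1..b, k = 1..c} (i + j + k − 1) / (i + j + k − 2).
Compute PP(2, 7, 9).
PP(2, 7, 9) = 27810640

Evaluate the triple product over i = 1..2, j = 1..7, k = 1..9. The factors are (2/1) · (3/2) · (4/3) · (5/4) · (6/5) · (7/6) · (8/7) · (9/8) · … (126 factors total). The numerators and denominators telescope so the product is an integer; carrying out the multiplication exactly gives PP(2, 7, 9) = 27810640.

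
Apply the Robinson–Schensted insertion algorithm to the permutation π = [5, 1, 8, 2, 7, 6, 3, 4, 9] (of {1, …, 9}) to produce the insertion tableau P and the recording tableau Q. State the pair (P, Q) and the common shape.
P = [1, 2, 3, 4, 9] / [5, 6] / [7] / [8];  Q = [1, 3, 5, 8, 9] / [2, 4] / [6] / [7];  common shape = (5, 2, 1, 1)

Row-insert the values π_1, π_2, … into P one at a time, bumping the leftmost entry strictly greater than the inserted value down to the next row. The recording tableau Q records, in position (i, j), the step at which that cell was added to P.
  Insert 5 (step 1): P = [5];  Q = [1]
  Insert 1 (step 2): P = [1] / [5];  Q = [1] / [2]
  Insert 8 (step 3): P = [1, 8] / [5];  Q = [1, 3] / [2]
  Insert 2 (step 4): P = [1, 2] / [5, 8];  Q = [1, 3] / [2, 4]
  Insert 7 (step 5): P = [1, 2, 7] / [5, 8];  Q = [1, 3, 5] / [2, 4]
  Insert 6 (step 6): P = [1, 2, 6] / [5, 7] / [8];  Q = [1, 3, 5] / [2, 4] / [6]
  Insert 3 (step 7): P = [1, 2, 3] / [5, 6] / [7] / [8];  Q = [1, 3, 5] / [2, 4] / [6] / [7]
  Insert 4 (step 8): P = [1, 2, 3, 4] / [5, 6] / [7] / [8];  Q = [1, 3, 5, 8] / [2, 4] / [6] / [7]
  Insert 9 (step 9): P = [1, 2, 3, 4, 9] / [5, 6] / [7] / [8];  Q = [1, 3, 5, 8, 9] / [2, 4] / [6] / [7]
Final shape: (5, 2, 1, 1).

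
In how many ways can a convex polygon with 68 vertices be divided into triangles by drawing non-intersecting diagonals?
C_66 = 5632681584560312734993915705849145100

These polygon triangulations are counted by the Catalan number C_n = (1/(n + 1)) · C(2n, n). For n = 66: C_66 = (1/67) · C(132, 66) = 377389666165540953244592352291892721700/67 = 5632681584560312734993915705849145100.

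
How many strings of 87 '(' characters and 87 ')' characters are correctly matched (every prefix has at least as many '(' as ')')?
C_87 = 16435314834665426797069144960762886143367590394940

These balanced parentheses are counted by the Catalan number C_n = (1/(n + 1)) · C(2n, n). For n = 87: C_87 = (1/88) · C(174, 87) = 1446307705450557558142084756547133980616347954754720/88 = 16435314834665426797069144960762886143367590394940.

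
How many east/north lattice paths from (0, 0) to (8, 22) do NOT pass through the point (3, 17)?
Number of paths = 5565645

Total paths from (0, 0) to (8, 22): C(30, 8) = 5852925. Paths through (3, 17): (paths (0, 0) → (3, 17)) × (paths (3, 17) → (8, 22)) = C(20, 3) · C(10, 5) = 1140 · 252 = 287280. Avoidance count = 5852925 − 287280 = 5565645.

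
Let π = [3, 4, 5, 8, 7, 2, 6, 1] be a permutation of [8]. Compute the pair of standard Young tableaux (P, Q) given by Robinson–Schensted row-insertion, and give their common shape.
P = [1, 4, 5, 6] / [2, 7] / [3] / [8];  Q = [1, 2, 3, 4] / [5, 7] / [6] / [8];  common shape = (4, 2, 1, 1)

Row-insert the values π_1, π_2, … into P one at a time, bumping the leftmost entry strictly greater than the inserted value down to the next row. The recording tableau Q records, in position (i, j), the step at which that cell was added to P.
  Insert 3 (step 1): P = [3];  Q = [1]
  Insert 4 (step 2): P = [3, 4];  Q = [1, 2]
  Insert 5 (step 3): P = [3, 4, 5];  Q = [1, 2, 3]
  Insert 8 (step 4): P = [3, 4, 5, 8];  Q = [1, 2, 3, 4]
  Insert 7 (step 5): P = [3, 4, 5, 7] / [8];  Q = [1, 2, 3, 4] / [5]
  Insert 2 (step 6): P = [2, 4, 5, 7] / [3] / [8];  Q = [1, 2, 3, 4] / [5] / [6]
  Insert 6 (step 7): P = [2, 4, 5, 6] / [3, 7] / [8];  Q = [1, 2, 3, 4] / [5, 7] / [6]
  Insert 1 (step 8): P = [1, 4, 5, 6] / [2, 7] / [3] / [8];  Q = [1, 2, 3, 4] / [5, 7] / [6] / [8]
Final shape: (4, 2, 1, 1).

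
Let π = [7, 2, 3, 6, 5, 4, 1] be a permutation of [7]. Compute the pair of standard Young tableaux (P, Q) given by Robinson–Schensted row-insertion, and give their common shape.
P = [1, 3, 4] / [2] / [5] / [6] / [7];  Q = [1, 3, 4] / [2] / [5] / [6] / [7];  common shape = (3, 1, 1, 1, 1)

Row-insert the values π_1, π_2, … into P one at a time, bumping the leftmost entry strictly greater than the inserted value down to the next row. The recording tableau Q records, in position (i, j), the step at which that cell was added to P.
  Insert 7 (step 1): P = [7];  Q = [1]
  Insert 2 (step 2): P = [2] / [7];  Q = [1] / [2]
  Insert 3 (step 3): P = [2, 3] / [7];  Q = [1, 3] / [2]
  Insert 6 (step 4): P = [2, 3, 6] / [7];  Q = [1, 3, 4] / [2]
  Insert 5 (step 5): P = [2, 3, 5] / [6] / [7];  Q = [1, 3, 4] / [2] / [5]
  Insert 4 (step 6): P = [2, 3, 4] / [5] / [6] / [7];  Q = [1, 3, 4] / [2] / [5] / [6]
  Insert 1 (step 7): P = [1, 3, 4] / [2] / [5] / [6] / [7];  Q = [1, 3, 4] / [2] / [5] / [6] / [7]
Final shape: (3, 1, 1, 1, 1).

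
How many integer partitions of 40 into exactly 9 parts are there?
p(40, 9 parts) = 3589

Partitions of n into exactly k parts are in bijection with partitions of n − k into at most k parts (subtract 1 from each part). So p(40, exactly 9) = p(31, parts ≤ 9). Computing via the recurrence p(m, j) = p(m, j−1) + p(m−j, j) gives 3589.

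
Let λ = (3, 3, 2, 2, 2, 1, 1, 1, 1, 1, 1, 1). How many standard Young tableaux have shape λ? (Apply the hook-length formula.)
# SYT of shape (3, 3, 2, 2, 2, 1, 1, 1, 1, 1, 1, 1) = 372096

Hook-length formula: f^λ = n! / Π hook(c), product over all cells c of the Young diagram. For λ = (3, 3, 2, 2, 2, 1, 1, 1, 1, 1, 1, 1), n = 19 boxes. Hook lengths by row (left-to-right, top-to-bottom): [14, 6, 2]; [13, 5, 1]; [11, 3]; [10, 2]; [9, 1]; [7]; [6]; [5]; [4]; [3]; [2]; [1]. Product of hooks = 326918592000. So f^λ = 19! / 326918592000 = 121645100408832000 / 326918592000 = 372096.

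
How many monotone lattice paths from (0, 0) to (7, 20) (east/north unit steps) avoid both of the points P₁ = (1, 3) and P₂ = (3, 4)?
Number of paths = 372807

Inclusion–exclusion. Total paths: C(27, 7) = 888030. Through P₁: C(4, 1)·C(23, 6) = 403788. Through P₂: C(7, 3)·C(20, 4) = 169575. Since P₁ is strictly southwest of P₂, a monotone path through both must visit P₁ then P₂; paths through both = C(4, 1)·C(3, 2)·C(20, 4) = 58140. Avoid both = 888030 − 403788 − 169575 + 58140 = 372807.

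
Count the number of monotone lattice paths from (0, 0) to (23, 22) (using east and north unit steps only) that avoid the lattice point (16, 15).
Number of paths = 3085261414560

Total paths from (0, 0) to (23, 22): C(45, 23) = 4116715363800. Paths through (16, 15): (paths (0, 0) → (16, 15)) × (paths (16, 15) → (23, 22)) = C(31, 16) · C(14, 7) = 300540195 · 3432 = 1031453949240. Avoidance count = 4116715363800 − 1031453949240 = 3085261414560.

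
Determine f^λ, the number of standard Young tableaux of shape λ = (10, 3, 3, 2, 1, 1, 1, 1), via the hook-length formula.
# SYT of shape (10, 3, 3, 2, 1, 1, 1, 1) = 439338900

Hook-length formula: f^λ = n! / Π hook(c), product over all cells c of the Young diagram. For λ = (10, 3, 3, 2, 1, 1, 1, 1), n = 22 boxes. Hook lengths by row (left-to-right, top-to-bottom): [17, 12, 10, 7, 6, 5, 4, 3, 2, 1]; [9, 4, 2]; [8, 3, 1]; [6, 1]; [4]; [3]; [2]; [1]. Product of hooks = 2558391091200. So f^λ = 22! / 2558391091200 = 1124000727777607680000 / 2558391091200 = 439338900.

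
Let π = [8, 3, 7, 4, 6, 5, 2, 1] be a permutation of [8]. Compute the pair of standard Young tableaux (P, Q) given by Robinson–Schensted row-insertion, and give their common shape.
P = [1, 4, 5] / [2] / [3] / [6] / [7] / [8];  Q = [1, 3, 5] / [2] / [4] / [6] / [7] / [8];  common shape = (3, 1, 1, 1, 1, 1)

Row-insert the values π_1, π_2, … into P one at a time, bumping the leftmost entry strictly greater than the inserted value down to the next row. The recording tableau Q records, in position (i, j), the step at which that cell was added to P.
  Insert 8 (step 1): P = [8];  Q = [1]
  Insert 3 (step 2): P = [3] / [8];  Q = [1] / [2]
  Insert 7 (step 3): P = [3, 7] / [8];  Q = [1, 3] / [2]
  Insert 4 (step 4): P = [3, 4] / [7] / [8];  Q = [1, 3] / [2] / [4]
  Insert 6 (step 5): P = [3, 4, 6] / [7] / [8];  Q = [1, 3, 5] / [2] / [4]
  Insert 5 (step 6): P = [3, 4, 5] / [6] / [7] / [8];  Q = [1, 3, 5] / [2] / [4] / [6]
  Insert 2 (step 7): P = [2, 4, 5] / [3] / [6] / [7] / [8];  Q = [1, 3, 5] / [2] / [4] / [6] / [7]
  Insert 1 (step 8): P = [1, 4, 5] / [2] / [3] / [6] / [7] / [8];  Q = [1, 3, 5] / [2] / [4] / [6] / [7] / [8]
Final shape: (3, 1, 1, 1, 1, 1).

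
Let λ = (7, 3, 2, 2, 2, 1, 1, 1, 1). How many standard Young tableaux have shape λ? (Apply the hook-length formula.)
# SYT of shape (7, 3, 2, 2, 2, 1, 1, 1, 1) = 46558512

Hook-length formula: f^λ = n! / Π hook(c), product over all cells c of the Young diagram. For λ = (7, 3, 2, 2, 2, 1, 1, 1, 1), n = 20 boxes. Hook lengths by row (left-to-right, top-to-bottom): [15, 10, 6, 4, 3, 2, 1]; [10, 5, 1]; [8, 3]; [7, 2]; [6, 1]; [4]; [3]; [2]; [1]. Product of hooks = 52254720000. So f^λ = 20! / 52254720000 = 2432902008176640000 / 52254720000 = 46558512.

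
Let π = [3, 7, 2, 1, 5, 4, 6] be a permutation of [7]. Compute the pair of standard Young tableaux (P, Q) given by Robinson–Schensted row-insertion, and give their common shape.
P = [1, 4, 6] / [2, 5] / [3, 7];  Q = [1, 2, 7] / [3, 5] / [4, 6];  common shape = (3, 2, 2)

Row-insert the values π_1, π_2, … into P one at a time, bumping the leftmost entry strictly greater than the inserted value down to the next row. The recording tableau Q records, in position (i, j), the step at which that cell was added to P.
  Insert 3 (step 1): P = [3];  Q = [1]
  Insert 7 (step 2): P = [3, 7];  Q = [1, 2]
  Insert 2 (step 3): P = [2, 7] / [3];  Q = [1, 2] / [3]
  Insert 1 (step 4): P = [1, 7] / [2] / [3];  Q = [1, 2] / [3] / [4]
  Insert 5 (step 5): P = [1, 5] / [2, 7] / [3];  Q = [1, 2] / [3, 5] / [4]
  Insert 4 (step 6): P = [1, 4] / [2, 5] / [3, 7];  Q = [1, 2] / [3, 5] / [4, 6]
  Insert 6 (step 7): P = [1, 4, 6] / [2, 5] / [3, 7];  Q = [1, 2, 7] / [3, 5] / [4, 6]
Final shape: (3, 2, 2).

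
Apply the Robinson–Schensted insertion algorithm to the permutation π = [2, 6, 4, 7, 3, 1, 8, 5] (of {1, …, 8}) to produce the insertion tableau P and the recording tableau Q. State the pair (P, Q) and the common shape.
P = [1, 3, 5, 8] / [2, 7] / [4] / [6];  Q = [1, 2, 4, 7] / [3, 8] / [5] / [6];  common shape = (4, 2, 1, 1)

Row-insert the values π_1, π_2, … into P one at a time, bumping the leftmost entry strictly greater than the inserted value down to the next row. The recording tableau Q records, in position (i, j), the step at which that cell was added to P.
  Insert 2 (step 1): P = [2];  Q = [1]
  Insert 6 (step 2): P = [2, 6];  Q = [1, 2]
  Insert 4 (step 3): P = [2, 4] / [6];  Q = [1, 2] / [3]
  Insert 7 (step 4): P = [2, 4, 7] / [6];  Q = [1, 2, 4] / [3]
  Insert 3 (step 5): P = [2, 3, 7] / [4] / [6];  Q = [1, 2, 4] / [3] / [5]
  Insert 1 (step 6): P = [1, 3, 7] / [2] / [4] / [6];  Q = [1, 2, 4] / [3] / [5] / [6]
  Insert 8 (step 7): P = [1, 3, 7, 8] / [2] / [4] / [6];  Q = [1, 2, 4, 7] / [3] / [5] / [6]
  Insert 5 (step 8): P = [1, 3, 5, 8] / [2, 7] / [4] / [6];  Q = [1, 2, 4, 7] / [3, 8] / [5] / [6]
Final shape: (4, 2, 1, 1).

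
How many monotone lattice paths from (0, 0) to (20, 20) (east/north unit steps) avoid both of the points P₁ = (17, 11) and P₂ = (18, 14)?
Number of paths = 122327120580

Inclusion–exclusion. Total paths: C(40, 20) = 137846528820. Through P₁: C(28, 17)·C(12, 3) = 4724319600. Through P₂: C(32, 18)·C(8, 2) = 13200196800. Since P₁ is strictly southwest of P₂, a monotone path through both must visit P₁ then P₂; paths through both = C(28, 17)·C(4, 1)·C(8, 2) = 2405108160. Avoid both = 137846528820 − 4724319600 − 13200196800 + 2405108160 = 122327120580.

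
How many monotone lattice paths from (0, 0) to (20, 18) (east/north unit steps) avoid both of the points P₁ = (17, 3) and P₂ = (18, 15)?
Number of paths = 23205635370

Inclusion–exclusion. Total paths: C(38, 20) = 33578000610. Through P₁: C(20, 17)·C(18, 3) = 930240. Through P₂: C(33, 18)·C(5, 2) = 10371583200. Since P₁ is strictly southwest of P₂, a monotone path through both must visit P₁ then P₂; paths through both = C(20, 17)·C(13, 1)·C(5, 2) = 148200. Avoid both = 33578000610 − 930240 − 10371583200 + 148200 = 23205635370.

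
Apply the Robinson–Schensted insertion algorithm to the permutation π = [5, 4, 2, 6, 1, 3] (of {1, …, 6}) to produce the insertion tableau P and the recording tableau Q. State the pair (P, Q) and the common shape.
P = [1, 3] / [2, 6] / [4] / [5];  Q = [1, 4] / [2, 6] / [3] / [5];  common shape = (2, 2, 1, 1)

Row-insert the values π_1, π_2, … into P one at a time, bumping the leftmost entry strictly greater than the inserted value down to the next row. The recording tableau Q records, in position (i, j), the step at which that cell was added to P.
  Insert 5 (step 1): P = [5];  Q = [1]
  Insert 4 (step 2): P = [4] / [5];  Q = [1] / [2]
  Insert 2 (step 3): P = [2] / [4] / [5];  Q = [1] / [2] / [3]
  Insert 6 (step 4): P = [2, 6] / [4] / [5];  Q = [1, 4] / [2] / [3]
  Insert 1 (step 5): P = [1, 6] / [2] / [4] / [5];  Q = [1, 4] / [2] / [3] / [5]
  Insert 3 (step 6): P = [1, 3] / [2, 6] / [4] / [5];  Q = [1, 4] / [2, 6] / [3] / [5]
Final shape: (2, 2, 1, 1).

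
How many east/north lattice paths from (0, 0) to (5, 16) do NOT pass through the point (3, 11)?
Number of paths = 12705

Total paths from (0, 0) to (5, 16): C(21, 5) = 20349. Paths through (3, 11): (paths (0, 0) → (3, 11)) × (paths (3, 11) → (5, 16)) = C(14, 3) · C(7, 2) = 364 · 21 = 7644. Avoidance count = 20349 − 7644 = 12705.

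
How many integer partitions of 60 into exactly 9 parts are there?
p(60, 9 parts) = 51294

Partitions of n into exactly k parts are in bijection with partitions of n − k into at most k parts (subtract 1 from each part). So p(60, exactly 9) = p(51, parts ≤ 9). Computing via the recurrence p(m, j) = p(m, j−1) + p(m−j, j) gives 51294.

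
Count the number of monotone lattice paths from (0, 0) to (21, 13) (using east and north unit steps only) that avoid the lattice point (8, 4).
Number of paths = 681760860

Total paths from (0, 0) to (21, 13): C(34, 21) = 927983760. Paths through (8, 4): (paths (0, 0) → (8, 4)) × (paths (8, 4) → (21, 13)) = C(12, 8) · C(22, 13) = 495 · 497420 = 246222900. Avoidance count = 927983760 − 246222900 = 681760860.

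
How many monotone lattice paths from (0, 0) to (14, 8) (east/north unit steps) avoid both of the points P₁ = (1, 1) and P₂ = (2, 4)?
Number of paths = 151990

Inclusion–exclusion. Total paths: C(22, 14) = 319770. Through P₁: C(2, 1)·C(20, 13) = 155040. Through P₂: C(6, 2)·C(16, 12) = 27300. Since P₁ is strictly southwest of P₂, a monotone path through both must visit P₁ then P₂; paths through both = C(2, 1)·C(4, 1)·C(16, 12) = 14560. Avoid both = 319770 − 155040 − 27300 + 14560 = 151990.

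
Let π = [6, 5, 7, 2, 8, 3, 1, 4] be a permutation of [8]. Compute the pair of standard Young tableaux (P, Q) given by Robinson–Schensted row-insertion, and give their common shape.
P = [1, 3, 4] / [2, 7, 8] / [5] / [6];  Q = [1, 3, 5] / [2, 6, 8] / [4] / [7];  common shape = (3, 3, 1, 1)

Row-insert the values π_1, π_2, … into P one at a time, bumping the leftmost entry strictly greater than the inserted value down to the next row. The recording tableau Q records, in position (i, j), the step at which that cell was added to P.
  Insert 6 (step 1): P = [6];  Q = [1]
  Insert 5 (step 2): P = [5] / [6];  Q = [1] / [2]
  Insert 7 (step 3): P = [5, 7] / [6];  Q = [1, 3] / [2]
  Insert 2 (step 4): P = [2, 7] / [5] / [6];  Q = [1, 3] / [2] / [4]
  Insert 8 (step 5): P = [2, 7, 8] / [5] / [6];  Q = [1, 3, 5] / [2] / [4]
  Insert 3 (step 6): P = [2, 3, 8] / [5, 7] / [6];  Q = [1, 3, 5] / [2, 6] / [4]
  Insert 1 (step 7): P = [1, 3, 8] / [2, 7] / [5] / [6];  Q = [1, 3, 5] / [2, 6] / [4] / [7]
  Insert 4 (step 8): P = [1, 3, 4] / [2, 7, 8] / [5] / [6];  Q = [1, 3, 5] / [2, 6, 8] / [4] / [7]
Final shape: (3, 3, 1, 1).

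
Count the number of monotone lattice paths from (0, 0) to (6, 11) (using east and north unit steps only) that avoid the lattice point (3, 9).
Number of paths = 10176

Total paths from (0, 0) to (6, 11): C(17, 6) = 12376. Paths through (3, 9): (paths (0, 0) → (3, 9)) × (paths (3, 9) → (6, 11)) = C(12, 3) · C(5, 3) = 220 · 10 = 2200. Avoidance count = 12376 − 2200 = 10176.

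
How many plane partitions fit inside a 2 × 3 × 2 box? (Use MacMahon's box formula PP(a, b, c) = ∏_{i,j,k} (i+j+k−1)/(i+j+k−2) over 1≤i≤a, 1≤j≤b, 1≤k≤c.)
PP(2, 3, 2) = 50

Evaluate the triple product over i = 1..2, j = 1..3, k = 1..2. The factors are (2/1) · (3/2) · (3/2) · (4/3) · (4/3) · (5/4) · (3/2) · (4/3) · … (12 factors total). The numerators and denominators telescope so the product is an integer; carrying out the multiplication exactly gives PP(2, 3, 2) = 50.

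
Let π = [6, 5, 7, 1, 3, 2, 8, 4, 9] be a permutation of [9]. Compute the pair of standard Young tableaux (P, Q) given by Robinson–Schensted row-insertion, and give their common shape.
P = [1, 2, 4, 9] / [3, 7, 8] / [5] / [6];  Q = [1, 3, 7, 9] / [2, 5, 8] / [4] / [6];  common shape = (4, 3, 1, 1)

Row-insert the values π_1, π_2, … into P one at a time, bumping the leftmost entry strictly greater than the inserted value down to the next row. The recording tableau Q records, in position (i, j), the step at which that cell was added to P.
  Insert 6 (step 1): P = [6];  Q = [1]
  Insert 5 (step 2): P = [5] / [6];  Q = [1] / [2]
  Insert 7 (step 3): P = [5, 7] / [6];  Q = [1, 3] / [2]
  Insert 1 (step 4): P = [1, 7] / [5] / [6];  Q = [1, 3] / [2] / [4]
  Insert 3 (step 5): P = [1, 3] / [5, 7] / [6];  Q = [1, 3] / [2, 5] / [4]
  Insert 2 (step 6): P = [1, 2] / [3, 7] / [5] / [6];  Q = [1, 3] / [2, 5] / [4] / [6]
  Insert 8 (step 7): P = [1, 2, 8] / [3, 7] / [5] / [6];  Q = [1, 3, 7] / [2, 5] / [4] / [6]
  Insert 4 (step 8): P = [1, 2, 4] / [3, 7, 8] / [5] / [6];  Q = [1, 3, 7] / [2, 5, 8] / [4] / [6]
  Insert 9 (step 9): P = [1, 2, 4, 9] / [3, 7, 8] / [5] / [6];  Q = [1, 3, 7, 9] / [2, 5, 8] / [4] / [6]
Final shape: (4, 3, 1, 1).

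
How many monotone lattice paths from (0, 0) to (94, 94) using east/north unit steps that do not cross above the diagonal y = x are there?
C_94 = 239993345518077005168915776623476723006280827488229600

These NE paths below the diagonal are counted by the Catalan number C_n = (1/(n + 1)) · C(2n, n). For n = 94: C_94 = (1/95) · C(188, 94) = 22799367824217315491046998779230288685596678611381812000/95 = 239993345518077005168915776623476723006280827488229600.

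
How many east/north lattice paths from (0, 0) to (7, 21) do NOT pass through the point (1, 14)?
Number of paths = 1158300

Total paths from (0, 0) to (7, 21): C(28, 7) = 1184040. Paths through (1, 14): (paths (0, 0) → (1, 14)) × (paths (1, 14) → (7, 21)) = C(15, 1) · C(13, 6) = 15 · 1716 = 25740. Avoidance count = 1184040 − 25740 = 1158300.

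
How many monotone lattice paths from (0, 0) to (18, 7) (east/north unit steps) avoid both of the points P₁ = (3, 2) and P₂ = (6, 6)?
Number of paths = 318198

Inclusion–exclusion. Total paths: C(25, 18) = 480700. Through P₁: C(5, 3)·C(20, 15) = 155040. Through P₂: C(12, 6)·C(13, 12) = 12012. Since P₁ is strictly southwest of P₂, a monotone path through both must visit P₁ then P₂; paths through both = C(5, 3)·C(7, 3)·C(13, 12) = 4550. Avoid both = 480700 − 155040 − 12012 + 4550 = 318198.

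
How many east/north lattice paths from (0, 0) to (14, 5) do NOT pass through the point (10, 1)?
Number of paths = 10858

Total paths from (0, 0) to (14, 5): C(19, 14) = 11628. Paths through (10, 1): (paths (0, 0) → (10, 1)) × (paths (10, 1) → (14, 5)) = C(11, 10) · C(8, 4) = 11 · 70 = 770. Avoidance count = 11628 − 770 = 10858.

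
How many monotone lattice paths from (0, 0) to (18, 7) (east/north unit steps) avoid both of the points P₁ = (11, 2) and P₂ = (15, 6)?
Number of paths = 223708

Inclusion–exclusion. Total paths: C(25, 18) = 480700. Through P₁: C(13, 11)·C(12, 7) = 61776. Through P₂: C(21, 15)·C(4, 3) = 217056. Since P₁ is strictly southwest of P₂, a monotone path through both must visit P₁ then P₂; paths through both = C(13, 11)·C(8, 4)·C(4, 3) = 21840. Avoid both = 480700 − 61776 − 217056 + 21840 = 223708.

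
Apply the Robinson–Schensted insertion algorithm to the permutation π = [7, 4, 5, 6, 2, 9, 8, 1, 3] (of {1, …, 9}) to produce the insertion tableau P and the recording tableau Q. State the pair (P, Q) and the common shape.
P = [1, 3, 6, 8] / [2, 5] / [4, 9] / [7];  Q = [1, 3, 4, 6] / [2, 7] / [5, 9] / [8];  common shape = (4, 2, 2, 1)

Row-insert the values π_1, π_2, … into P one at a time, bumping the leftmost entry strictly greater than the inserted value down to the next row. The recording tableau Q records, in position (i, j), the step at which that cell was added to P.
  Insert 7 (step 1): P = [7];  Q = [1]
  Insert 4 (step 2): P = [4] / [7];  Q = [1] / [2]
  Insert 5 (step 3): P = [4, 5] / [7];  Q = [1, 3] / [2]
  Insert 6 (step 4): P = [4, 5, 6] / [7];  Q = [1, 3, 4] / [2]
  Insert 2 (step 5): P = [2, 5, 6] / [4] / [7];  Q = [1, 3, 4] / [2] / [5]
  Insert 9 (step 6): P = [2, 5, 6, 9] / [4] / [7];  Q = [1, 3, 4, 6] / [2] / [5]
  Insert 8 (step 7): P = [2, 5, 6, 8] / [4, 9] / [7];  Q = [1, 3, 4, 6] / [2, 7] / [5]
  Insert 1 (step 8): P = [1, 5, 6, 8] / [2, 9] / [4] / [7];  Q = [1, 3, 4, 6] / [2, 7] / [5] / [8]
  Insert 3 (step 9): P = [1, 3, 6, 8] / [2, 5] / [4, 9] / [7];  Q = [1, 3, 4, 6] / [2, 7] / [5, 9] / [8]
Final shape: (4, 2, 2, 1).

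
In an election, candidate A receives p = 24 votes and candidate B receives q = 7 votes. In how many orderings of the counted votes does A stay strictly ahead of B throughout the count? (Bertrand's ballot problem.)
Strict-lead orderings = 1442025

Total orderings of the 31 votes with 24 for A: C(31, 24) = 2629575. By the Bertrand ballot formula (Cycle Lemma / reflection principle), the number of orderings in which A is strictly ahead of B throughout is (p − q)/(p + q) · C(p + q, p) = (24 − 7)/(24 + 7) · 2629575 = 1442025.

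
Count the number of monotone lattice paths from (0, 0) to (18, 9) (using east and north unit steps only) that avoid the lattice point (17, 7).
Number of paths = 3648513

Total paths from (0, 0) to (18, 9): C(27, 18) = 4686825. Paths through (17, 7): (paths (0, 0) → (17, 7)) × (paths (17, 7) → (18, 9)) = C(24, 17) · C(3, 1) = 346104 · 3 = 1038312. Avoidance count = 4686825 − 1038312 = 3648513.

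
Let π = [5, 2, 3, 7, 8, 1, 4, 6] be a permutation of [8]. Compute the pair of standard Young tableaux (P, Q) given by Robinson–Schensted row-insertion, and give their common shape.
P = [1, 3, 4, 6] / [2, 7, 8] / [5];  Q = [1, 3, 4, 5] / [2, 7, 8] / [6];  common shape = (4, 3, 1)

Row-insert the values π_1, π_2, … into P one at a time, bumping the leftmost entry strictly greater than the inserted value down to the next row. The recording tableau Q records, in position (i, j), the step at which that cell was added to P.
  Insert 5 (step 1): P = [5];  Q = [1]
  Insert 2 (step 2): P = [2] / [5];  Q = [1] / [2]
  Insert 3 (step 3): P = [2, 3] / [5];  Q = [1, 3] / [2]
  Insert 7 (step 4): P = [2, 3, 7] / [5];  Q = [1, 3, 4] / [2]
  Insert 8 (step 5): P = [2, 3, 7, 8] / [5];  Q = [1, 3, 4, 5] / [2]
  Insert 1 (step 6): P = [1, 3, 7, 8] / [2] / [5];  Q = [1, 3, 4, 5] / [2] / [6]
  Insert 4 (step 7): P = [1, 3, 4, 8] / [2, 7] / [5];  Q = [1, 3, 4, 5] / [2, 7] / [6]
  Insert 6 (step 8): P = [1, 3, 4, 6] / [2, 7, 8] / [5];  Q = [1, 3, 4, 5] / [2, 7, 8] / [6]
Final shape: (4, 3, 1).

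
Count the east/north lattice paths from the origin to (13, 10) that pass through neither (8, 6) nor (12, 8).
Number of paths = 522913

Inclusion–exclusion. Total paths: C(23, 13) = 1144066. Through P₁: C(14, 8)·C(9, 5) = 378378. Through P₂: C(20, 12)·C(3, 1) = 377910. Since P₁ is strictly southwest of P₂, a monotone path through both must visit P₁ then P₂; paths through both = C(14, 8)·C(6, 4)·C(3, 1) = 135135. Avoid both = 1144066 − 378378 − 377910 + 135135 = 522913.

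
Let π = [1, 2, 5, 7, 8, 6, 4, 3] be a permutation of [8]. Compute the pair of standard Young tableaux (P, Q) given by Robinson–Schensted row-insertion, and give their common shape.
P = [1, 2, 3, 6, 8] / [4] / [5] / [7];  Q = [1, 2, 3, 4, 5] / [6] / [7] / [8];  common shape = (5, 1, 1, 1)

Row-insert the values π_1, π_2, … into P one at a time, bumping the leftmost entry strictly greater than the inserted value down to the next row. The recording tableau Q records, in position (i, j), the step at which that cell was added to P.
  Insert 1 (step 1): P = [1];  Q = [1]
  Insert 2 (step 2): P = [1, 2];  Q = [1, 2]
  Insert 5 (step 3): P = [1, 2, 5];  Q = [1, 2, 3]
  Insert 7 (step 4): P = [1, 2, 5, 7];  Q = [1, 2, 3, 4]
  Insert 8 (step 5): P = [1, 2, 5, 7, 8];  Q = [1, 2, 3, 4, 5]
  Insert 6 (step 6): P = [1, 2, 5, 6, 8] / [7];  Q = [1, 2, 3, 4, 5] / [6]
  Insert 4 (step 7): P = [1, 2, 4, 6, 8] / [5] / [7];  Q = [1, 2, 3, 4, 5] / [6] / [7]
  Insert 3 (step 8): P = [1, 2, 3, 6, 8] / [4] / [5] / [7];  Q = [1, 2, 3, 4, 5] / [6] / [7] / [8]
Final shape: (5, 1, 1, 1).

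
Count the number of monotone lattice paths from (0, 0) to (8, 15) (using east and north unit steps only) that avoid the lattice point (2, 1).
Number of paths = 374034

Total paths from (0, 0) to (8, 15): C(23, 8) = 490314. Paths through (2, 1): (paths (0, 0) → (2, 1)) × (paths (2, 1) → (8, 15)) = C(3, 2) · C(20, 6) = 3 · 38760 = 116280. Avoidance count = 490314 − 116280 = 374034.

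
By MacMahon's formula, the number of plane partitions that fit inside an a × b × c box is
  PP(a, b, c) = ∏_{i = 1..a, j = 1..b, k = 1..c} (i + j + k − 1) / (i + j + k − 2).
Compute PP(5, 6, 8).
PP(5, 6, 8) = 7997986868872

Evaluate the triple product over i = 1..5, j = 1..6, k = 1..8. The factors are (2/1) · (3/2) · (4/3) · (5/4) · (6/5) · (7/6) · (8/7) · (9/8) · … (240 factors total). The numerators and denominators telescope so the product is an integer; carrying out the multiplication exactly gives PP(5, 6, 8) = 7997986868872.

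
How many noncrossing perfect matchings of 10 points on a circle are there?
C_5 = 42

These noncrossing handshakes are counted by the Catalan number C_n = (1/(n + 1)) · C(2n, n). For n = 5: C_5 = (1/6) · C(10, 5) = 252/6 = 42.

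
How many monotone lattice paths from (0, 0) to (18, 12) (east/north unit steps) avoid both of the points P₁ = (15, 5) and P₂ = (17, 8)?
Number of paths = 80000070

Inclusion–exclusion. Total paths: C(30, 18) = 86493225. Through P₁: C(20, 15)·C(10, 3) = 1860480. Through P₂: C(25, 17)·C(5, 1) = 5407875. Since P₁ is strictly southwest of P₂, a monotone path through both must visit P₁ then P₂; paths through both = C(20, 15)·C(5, 2)·C(5, 1) = 775200. Avoid both = 86493225 − 1860480 − 5407875 + 775200 = 80000070.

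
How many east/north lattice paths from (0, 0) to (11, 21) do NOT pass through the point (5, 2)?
Number of paths = 125305380

Total paths from (0, 0) to (11, 21): C(32, 11) = 129024480. Paths through (5, 2): (paths (0, 0) → (5, 2)) × (paths (5, 2) → (11, 21)) = C(7, 5) · C(25, 6) = 21 · 177100 = 3719100. Avoidance count = 129024480 − 3719100 = 125305380.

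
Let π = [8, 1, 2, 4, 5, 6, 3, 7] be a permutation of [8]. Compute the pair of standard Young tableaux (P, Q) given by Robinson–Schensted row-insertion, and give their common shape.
P = [1, 2, 3, 5, 6, 7] / [4] / [8];  Q = [1, 3, 4, 5, 6, 8] / [2] / [7];  common shape = (6, 1, 1)

Row-insert the values π_1, π_2, … into P one at a time, bumping the leftmost entry strictly greater than the inserted value down to the next row. The recording tableau Q records, in position (i, j), the step at which that cell was added to P.
  Insert 8 (step 1): P = [8];  Q = [1]
  Insert 1 (step 2): P = [1] / [8];  Q = [1] / [2]
  Insert 2 (step 3): P = [1, 2] / [8];  Q = [1, 3] / [2]
  Insert 4 (step 4): P = [1, 2, 4] / [8];  Q = [1, 3, 4] / [2]
  Insert 5 (step 5): P = [1, 2, 4, 5] / [8];  Q = [1, 3, 4, 5] / [2]
  Insert 6 (step 6): P = [1, 2, 4, 5, 6] / [8];  Q = [1, 3, 4, 5, 6] / [2]
  Insert 3 (step 7): P = [1, 2, 3, 5, 6] / [4] / [8];  Q = [1, 3, 4, 5, 6] / [2] / [7]
  Insert 7 (step 8): P = [1, 2, 3, 5, 6, 7] / [4] / [8];  Q = [1, 3, 4, 5, 6, 8] / [2] / [7]
Final shape: (6, 1, 1).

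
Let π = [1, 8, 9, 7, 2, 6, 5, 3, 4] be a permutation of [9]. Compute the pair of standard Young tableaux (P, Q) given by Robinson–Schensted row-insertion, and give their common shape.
P = [1, 2, 3, 4] / [5, 9] / [6] / [7] / [8];  Q = [1, 2, 3, 9] / [4, 6] / [5] / [7] / [8];  common shape = (4, 2, 1, 1, 1)

Row-insert the values π_1, π_2, … into P one at a time, bumping the leftmost entry strictly greater than the inserted value down to the next row. The recording tableau Q records, in position (i, j), the step at which that cell was added to P.
  Insert 1 (step 1): P = [1];  Q = [1]
  Insert 8 (step 2): P = [1, 8];  Q = [1, 2]
  Insert 9 (step 3): P = [1, 8, 9];  Q = [1, 2, 3]
  Insert 7 (step 4): P = [1, 7, 9] / [8];  Q = [1, 2, 3] / [4]
  Insert 2 (step 5): P = [1, 2, 9] / [7] / [8];  Q = [1, 2, 3] / [4] / [5]
  Insert 6 (step 6): P = [1, 2, 6] / [7, 9] / [8];  Q = [1, 2, 3] / [4, 6] / [5]
  Insert 5 (step 7): P = [1, 2, 5] / [6, 9] / [7] / [8];  Q = [1, 2, 3] / [4, 6] / [5] / [7]
  Insert 3 (step 8): P = [1, 2, 3] / [5, 9] / [6] / [7] / [8];  Q = [1, 2, 3] / [4, 6] / [5] / [7] / [8]
  Insert 4 (step 9): P = [1, 2, 3, 4] / [5, 9] / [6] / [7] / [8];  Q = [1, 2, 3, 9] / [4, 6] / [5] / [7] / [8]
Final shape: (4, 2, 1, 1, 1).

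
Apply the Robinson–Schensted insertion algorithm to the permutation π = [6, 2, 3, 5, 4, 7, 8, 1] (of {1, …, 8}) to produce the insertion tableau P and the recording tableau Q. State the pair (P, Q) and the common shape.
P = [1, 3, 4, 7, 8] / [2] / [5] / [6];  Q = [1, 3, 4, 6, 7] / [2] / [5] / [8];  common shape = (5, 1, 1, 1)

Row-insert the values π_1, π_2, … into P one at a time, bumping the leftmost entry strictly greater than the inserted value down to the next row. The recording tableau Q records, in position (i, j), the step at which that cell was added to P.
  Insert 6 (step 1): P = [6];  Q = [1]
  Insert 2 (step 2): P = [2] / [6];  Q = [1] / [2]
  Insert 3 (step 3): P = [2, 3] / [6];  Q = [1, 3] / [2]
  Insert 5 (step 4): P = [2, 3, 5] / [6];  Q = [1, 3, 4] / [2]
  Insert 4 (step 5): P = [2, 3, 4] / [5] / [6];  Q = [1, 3, 4] / [2] / [5]
  Insert 7 (step 6): P = [2, 3, 4, 7] / [5] / [6];  Q = [1, 3, 4, 6] / [2] / [5]
  Insert 8 (step 7): P = [2, 3, 4, 7, 8] / [5] / [6];  Q = [1, 3, 4, 6, 7] / [2] / [5]
  Insert 1 (step 8): P = [1, 3, 4, 7, 8] / [2] / [5] / [6];  Q = [1, 3, 4, 6, 7] / [2] / [5] / [8]
Final shape: (5, 1, 1, 1).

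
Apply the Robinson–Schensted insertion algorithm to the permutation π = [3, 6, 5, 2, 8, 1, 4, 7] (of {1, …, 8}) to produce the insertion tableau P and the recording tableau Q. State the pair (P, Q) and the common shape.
P = [1, 4, 7] / [2, 5, 8] / [3] / [6];  Q = [1, 2, 5] / [3, 7, 8] / [4] / [6];  common shape = (3, 3, 1, 1)

Row-insert the values π_1, π_2, … into P one at a time, bumping the leftmost entry strictly greater than the inserted value down to the next row. The recording tableau Q records, in position (i, j), the step at which that cell was added to P.
  Insert 3 (step 1): P = [3];  Q = [1]
  Insert 6 (step 2): P = [3, 6];  Q = [1, 2]
  Insert 5 (step 3): P = [3, 5] / [6];  Q = [1, 2] / [3]
  Insert 2 (step 4): P = [2, 5] / [3] / [6];  Q = [1, 2] / [3] / [4]
  Insert 8 (step 5): P = [2, 5, 8] / [3] / [6];  Q = [1, 2, 5] / [3] / [4]
  Insert 1 (step 6): P = [1, 5, 8] / [2] / [3] / [6];  Q = [1, 2, 5] / [3] / [4] / [6]
  Insert 4 (step 7): P = [1, 4, 8] / [2, 5] / [3] / [6];  Q = [1, 2, 5] / [3, 7] / [4] / [6]
  Insert 7 (step 8): P = [1, 4, 7] / [2, 5, 8] / [3] / [6];  Q = [1, 2, 5] / [3, 7, 8] / [4] / [6]
Final shape: (3, 3, 1, 1).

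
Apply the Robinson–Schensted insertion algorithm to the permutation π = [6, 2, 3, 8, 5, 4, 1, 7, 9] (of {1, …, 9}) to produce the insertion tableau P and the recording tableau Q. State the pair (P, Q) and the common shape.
P = [1, 3, 4, 7, 9] / [2, 8] / [5] / [6];  Q = [1, 3, 4, 8, 9] / [2, 5] / [6] / [7];  common shape = (5, 2, 1, 1)

Row-insert the values π_1, π_2, … into P one at a time, bumping the leftmost entry strictly greater than the inserted value down to the next row. The recording tableau Q records, in position (i, j), the step at which that cell was added to P.
  Insert 6 (step 1): P = [6];  Q = [1]
  Insert 2 (step 2): P = [2] / [6];  Q = [1] / [2]
  Insert 3 (step 3): P = [2, 3] / [6];  Q = [1, 3] / [2]
  Insert 8 (step 4): P = [2, 3, 8] / [6];  Q = [1, 3, 4] / [2]
  Insert 5 (step 5): P = [2, 3, 5] / [6, 8];  Q = [1, 3, 4] / [2, 5]
  Insert 4 (step 6): P = [2, 3, 4] / [5, 8] / [6];  Q = [1, 3, 4] / [2, 5] / [6]
  Insert 1 (step 7): P = [1, 3, 4] / [2, 8] / [5] / [6];  Q = [1, 3, 4] / [2, 5] / [6] / [7]
  Insert 7 (step 8): P = [1, 3, 4, 7] / [2, 8] / [5] / [6];  Q = [1, 3, 4, 8] / [2, 5] / [6] / [7]
  Insert 9 (step 9): P = [1, 3, 4, 7, 9] / [2, 8] / [5] / [6];  Q = [1, 3, 4, 8, 9] / [2, 5] / [6] / [7]
Final shape: (5, 2, 1, 1).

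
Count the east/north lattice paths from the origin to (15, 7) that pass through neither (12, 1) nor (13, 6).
Number of paths = 88290

Inclusion–exclusion. Total paths: C(22, 15) = 170544. Through P₁: C(13, 12)·C(9, 3) = 1092. Through P₂: C(19, 13)·C(3, 2) = 81396. Since P₁ is strictly southwest of P₂, a monotone path through both must visit P₁ then P₂; paths through both = C(13, 12)·C(6, 1)·C(3, 2) = 234. Avoid both = 170544 − 1092 − 81396 + 234 = 88290.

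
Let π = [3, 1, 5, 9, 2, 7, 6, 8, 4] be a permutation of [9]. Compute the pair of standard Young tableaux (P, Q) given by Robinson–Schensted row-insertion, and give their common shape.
P = [1, 2, 4, 8] / [3, 5, 6] / [7] / [9];  Q = [1, 3, 4, 8] / [2, 5, 6] / [7] / [9];  common shape = (4, 3, 1, 1)

Row-insert the values π_1, π_2, … into P one at a time, bumping the leftmost entry strictly greater than the inserted value down to the next row. The recording tableau Q records, in position (i, j), the step at which that cell was added to P.
  Insert 3 (step 1): P = [3];  Q = [1]
  Insert 1 (step 2): P = [1] / [3];  Q = [1] / [2]
  Insert 5 (step 3): P = [1, 5] / [3];  Q = [1, 3] / [2]
  Insert 9 (step 4): P = [1, 5, 9] / [3];  Q = [1, 3, 4] / [2]
  Insert 2 (step 5): P = [1, 2, 9] / [3, 5];  Q = [1, 3, 4] / [2, 5]
  Insert 7 (step 6): P = [1, 2, 7] / [3, 5, 9];  Q = [1, 3, 4] / [2, 5, 6]
  Insert 6 (step 7): P = [1, 2, 6] / [3, 5, 7] / [9];  Q = [1, 3, 4] / [2, 5, 6] / [7]
  Insert 8 (step 8): P = [1, 2, 6, 8] / [3, 5, 7] / [9];  Q = [1, 3, 4, 8] / [2, 5, 6] / [7]
  Insert 4 (step 9): P = [1, 2, 4, 8] / [3, 5, 6] / [7] / [9];  Q = [1, 3, 4, 8] / [2, 5, 6] / [7] / [9]
Final shape: (4, 3, 1, 1).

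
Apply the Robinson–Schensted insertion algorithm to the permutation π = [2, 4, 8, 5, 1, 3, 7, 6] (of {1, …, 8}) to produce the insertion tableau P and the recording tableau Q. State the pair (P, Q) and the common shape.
P = [1, 3, 5, 6] / [2, 4, 7] / [8];  Q = [1, 2, 3, 7] / [4, 6, 8] / [5];  common shape = (4, 3, 1)

Row-insert the values π_1, π_2, … into P one at a time, bumping the leftmost entry strictly greater than the inserted value down to the next row. The recording tableau Q records, in position (i, j), the step at which that cell was added to P.
  Insert 2 (step 1): P = [2];  Q = [1]
  Insert 4 (step 2): P = [2, 4];  Q = [1, 2]
  Insert 8 (step 3): P = [2, 4, 8];  Q = [1, 2, 3]
  Insert 5 (step 4): P = [2, 4, 5] / [8];  Q = [1, 2, 3] / [4]
  Insert 1 (step 5): P = [1, 4, 5] / [2] / [8];  Q = [1, 2, 3] / [4] / [5]
  Insert 3 (step 6): P = [1, 3, 5] / [2, 4] / [8];  Q = [1, 2, 3] / [4, 6] / [5]
  Insert 7 (step 7): P = [1, 3, 5, 7] / [2, 4] / [8];  Q = [1, 2, 3, 7] / [4, 6] / [5]
  Insert 6 (step 8): P = [1, 3, 5, 6] / [2, 4, 7] / [8];  Q = [1, 2, 3, 7] / [4, 6, 8] / [5]
Final shape: (4, 3, 1).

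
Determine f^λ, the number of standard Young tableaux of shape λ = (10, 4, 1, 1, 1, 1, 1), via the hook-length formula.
# SYT of shape (10, 4, 1, 1, 1, 1, 1) = 2263261

Hook-length formula: f^λ = n! / Π hook(c), product over all cells c of the Young diagram. For λ = (10, 4, 1, 1, 1, 1, 1), n = 19 boxes. Hook lengths by row (left-to-right, top-to-bottom): [16, 10, 9, 8, 6, 5, 4, 3, 2, 1]; [9, 3, 2, 1]; [5]; [4]; [3]; [2]; [1]. Product of hooks = 53747712000. So f^λ = 19! / 53747712000 = 121645100408832000 / 53747712000 = 2263261.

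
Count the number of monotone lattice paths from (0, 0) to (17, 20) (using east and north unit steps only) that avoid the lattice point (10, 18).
Number of paths = 15432936750

Total paths from (0, 0) to (17, 20): C(37, 17) = 15905368710. Paths through (10, 18): (paths (0, 0) → (10, 18)) × (paths (10, 18) → (17, 20)) = C(28, 10) · C(9, 7) = 13123110 · 36 = 472431960. Avoidance count = 15905368710 − 472431960 = 15432936750.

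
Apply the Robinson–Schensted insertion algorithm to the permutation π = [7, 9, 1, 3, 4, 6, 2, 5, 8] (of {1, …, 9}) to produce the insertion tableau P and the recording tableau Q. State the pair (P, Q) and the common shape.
P = [1, 2, 4, 5, 8] / [3, 6] / [7, 9];  Q = [1, 2, 5, 6, 9] / [3, 4] / [7, 8];  common shape = (5, 2, 2)

Row-insert the values π_1, π_2, … into P one at a time, bumping the leftmost entry strictly greater than the inserted value down to the next row. The recording tableau Q records, in position (i, j), the step at which that cell was added to P.
  Insert 7 (step 1): P = [7];  Q = [1]
  Insert 9 (step 2): P = [7, 9];  Q = [1, 2]
  Insert 1 (step 3): P = [1, 9] / [7];  Q = [1, 2] / [3]
  Insert 3 (step 4): P = [1, 3] / [7, 9];  Q = [1, 2] / [3, 4]
  Insert 4 (step 5): P = [1, 3, 4] / [7, 9];  Q = [1, 2, 5] / [3, 4]
  Insert 6 (step 6): P = [1, 3, 4, 6] / [7, 9];  Q = [1, 2, 5, 6] / [3, 4]
  Insert 2 (step 7): P = [1, 2, 4, 6] / [3, 9] / [7];  Q = [1, 2, 5, 6] / [3, 4] / [7]
  Insert 5 (step 8): P = [1, 2, 4, 5] / [3, 6] / [7, 9];  Q = [1, 2, 5, 6] / [3, 4] / [7, 8]
  Insert 8 (step 9): P = [1, 2, 4, 5, 8] / [3, 6] / [7, 9];  Q = [1, 2, 5, 6, 9] / [3, 4] / [7, 8]
Final shape: (5, 2, 2).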